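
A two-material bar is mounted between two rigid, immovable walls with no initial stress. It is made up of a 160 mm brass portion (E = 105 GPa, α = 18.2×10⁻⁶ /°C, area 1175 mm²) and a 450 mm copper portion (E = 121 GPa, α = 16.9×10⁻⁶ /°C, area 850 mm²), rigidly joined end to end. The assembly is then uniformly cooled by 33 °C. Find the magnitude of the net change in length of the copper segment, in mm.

|ΔL| ≈ 0.0167 mm

With the walls removed the bar would change length by δ_free = Σ αᵢΔT Lᵢ = 18.2×10⁻⁶×33×160 + 16.9×10⁻⁶×33×450 = 0.3471 mm.
The walls prevent any net length change, so an axial force P (same in every segment) develops. Compatibility: P · Σ Lᵢ/(AᵢEᵢ) = δ_free.
Σ Lᵢ/(AᵢEᵢ) = 160/(1175×105×10³) + 450/(850×121×10³) = 5.672×10⁻⁶ mm/N.
So P = 0.3471 / 5.672×10⁻⁶ = 61.19 kN, tensile.
For the copper segment, free thermal change = 16.9×10⁻⁶×33×450 = 0.251 mm and elastic change from P = 61190×450/(850×121×10³) = 0.2677 mm; these oppose, so the net change is 0.0167 mm (segment lengthens).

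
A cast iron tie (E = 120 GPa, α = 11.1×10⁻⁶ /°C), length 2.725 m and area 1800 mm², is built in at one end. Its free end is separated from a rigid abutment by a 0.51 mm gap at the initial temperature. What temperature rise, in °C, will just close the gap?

Contact occurs when the free expansion equals the gap: αΔT L = 0.51 mm.
So ΔT = g/(αL) = 0.51/(11.1×10⁻⁶ × 2725) = 16.86 °C.

ΔT ≈ 16.9 °C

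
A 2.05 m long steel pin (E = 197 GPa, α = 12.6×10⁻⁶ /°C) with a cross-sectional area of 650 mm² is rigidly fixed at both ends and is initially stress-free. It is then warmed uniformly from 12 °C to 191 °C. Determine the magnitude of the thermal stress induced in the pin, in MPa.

Because both ends are immovable the net strain is zero, and the suppressed thermal strain is αΔT = 12.6×10⁻⁶ × 179 = 2255.4×10⁻⁶.
Hence σ = E·αΔT = 197×10³ × 2255.4×10⁻⁶ = 444.3 MPa, compressive.

σ ≈ 444 MPa (compressive)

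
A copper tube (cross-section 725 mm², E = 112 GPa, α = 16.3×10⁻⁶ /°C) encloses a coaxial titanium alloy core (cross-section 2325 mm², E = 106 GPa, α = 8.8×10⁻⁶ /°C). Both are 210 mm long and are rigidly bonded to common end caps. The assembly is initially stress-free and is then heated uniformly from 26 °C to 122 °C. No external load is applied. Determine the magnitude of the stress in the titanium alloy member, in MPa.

Both members must finish at the same length. With the larger α, the copper tends to over-expand; the plates restrain it, putting the copper in compression and the titanium alloy in tension. With no external load the two internal forces are equal and opposite, magnitude P.
Setting the final lengths equal and cancelling L: (α₁ − α₂)ΔT = P/(A₁E₁) + P/(A₂E₂).
|α₁ − α₂|·ΔT = 7.5×10⁻⁶ × 96 = 0.00072.
1/(A₁E₁) + 1/(A₂E₂) = 1/(725×112×10³) + 1/(2325×106×10³) = 1.637×10⁻⁸ N⁻¹.
P = 0.00072 / 1.637×10⁻⁸ = 43980 N = 43.98 kN.
σ_{titanium alloy} = P/A₂ = 43980/2325 = 18.91 MPa, tensile.

σ ≈ 18.9 MPa (tensile)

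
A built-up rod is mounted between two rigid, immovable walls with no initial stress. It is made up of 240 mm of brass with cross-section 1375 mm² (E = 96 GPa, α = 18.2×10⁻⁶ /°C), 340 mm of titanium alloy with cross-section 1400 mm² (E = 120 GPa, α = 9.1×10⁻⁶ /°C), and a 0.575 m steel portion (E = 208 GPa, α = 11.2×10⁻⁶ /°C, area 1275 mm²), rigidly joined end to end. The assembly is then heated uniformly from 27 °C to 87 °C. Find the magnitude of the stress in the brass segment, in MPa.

Free thermal expansion of the whole bar: Σ αᵢΔT Lᵢ = 18.2×10⁻⁶×60×240 + 9.1×10⁻⁶×60×340 + 11.2×10⁻⁶×60×575 = 0.8341 mm.
The rigid supports impose zero overall length change; the single axial force P common to all segments must satisfy P Σ Lᵢ/(AᵢEᵢ) = δ_free.
Σ Lᵢ/(AᵢEᵢ) = 240/(1375×96×10³) + 340/(1400×120×10³) + 575/(1275×208×10³) = 6.01×10⁻⁶ mm/N.
P = 0.8341 / 6.01×10⁻⁶ = 138800 N = 138.8 kN, compressive.
σ_{brass} = P / A = 138800 / 1375 = 100.9 MPa.

σ ≈ 101 MPa (compressive)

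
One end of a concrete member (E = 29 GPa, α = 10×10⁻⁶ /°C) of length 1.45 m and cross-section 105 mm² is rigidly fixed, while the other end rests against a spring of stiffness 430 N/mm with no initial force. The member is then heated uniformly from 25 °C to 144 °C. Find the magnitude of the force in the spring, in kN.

The unrestrained thermal change is αΔT L = 10×10⁻⁶ × 119 × 1450 = 1.725 mm.
Let P be the compressive force at the spring. The member shortens elastically by PL/(AE) and the spring compresses by P/k; together these equal δ_free.
P [ L/(AE) + 1/k ] = δ_free → P [ 1450/(105×29×10³) + 1/(430) ] = 1.725.
P = 1.725 / 0.002802 = 615.9 N.

P ≈ 0.616 kN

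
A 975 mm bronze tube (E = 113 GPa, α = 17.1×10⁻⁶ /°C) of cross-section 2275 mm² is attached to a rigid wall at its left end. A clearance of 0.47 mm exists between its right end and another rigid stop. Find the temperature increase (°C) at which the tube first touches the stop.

ΔT ≈ 28.2 °C

Contact occurs when the free expansion equals the gap: αΔT L = 0.47 mm.
ΔT = 0.47 / (17.1×10⁻⁶ × 975) = 28.19 °C.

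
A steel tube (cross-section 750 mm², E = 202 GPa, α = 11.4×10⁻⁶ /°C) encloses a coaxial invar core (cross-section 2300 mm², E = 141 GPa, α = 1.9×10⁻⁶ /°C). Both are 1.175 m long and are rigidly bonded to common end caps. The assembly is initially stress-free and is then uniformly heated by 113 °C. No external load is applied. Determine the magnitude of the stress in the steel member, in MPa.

The steel has the larger α, so on heating it would change length more than the invar if both were free. The rigid plates force a common final length, so the steel is put into compression and the invar into tension, with equal and opposite forces P (no external load).
Setting the final lengths equal and cancelling L: (α₁ − α₂)ΔT = P/(A₁E₁) + P/(A₂E₂).
|α₁ − α₂|·ΔT = 9.5×10⁻⁶ × 113 = 0.001073.
1/(A₁E₁) + 1/(A₂E₂) = 1/(750×202×10³) + 1/(2300×141×10³) = 9.684×10⁻⁹ N⁻¹.
So P = 0.001073 / 9.684×10⁻⁹ = 110.9 kN.
σ_{steel} = P/A₁ = 110900/750 = 147.8 MPa, compressive.

σ ≈ 148 MPa (compressive)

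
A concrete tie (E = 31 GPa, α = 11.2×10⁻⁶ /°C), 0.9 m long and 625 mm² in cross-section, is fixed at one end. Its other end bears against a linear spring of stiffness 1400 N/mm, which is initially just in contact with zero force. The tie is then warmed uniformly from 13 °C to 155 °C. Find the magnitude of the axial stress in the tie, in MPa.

Free thermal expansion: δ_free = αΔT L = 11.2×10⁻⁶ × 142 × 900 = 1.431 mm.
Let P be the compressive force at the spring. The tie shortens elastically by PL/(AE) and the spring compresses by P/k; together these equal δ_free.
P [ L/(AE) + 1/k ] = δ_free → P [ 900/(625×31×10³) + 1/(1400) ] = 1.431.
P = 1.431 / 0.0007607 = 1882 N.
σ = P/A = 1882/625 = 3.01 MPa.

σ ≈ 3.01 MPa (compressive)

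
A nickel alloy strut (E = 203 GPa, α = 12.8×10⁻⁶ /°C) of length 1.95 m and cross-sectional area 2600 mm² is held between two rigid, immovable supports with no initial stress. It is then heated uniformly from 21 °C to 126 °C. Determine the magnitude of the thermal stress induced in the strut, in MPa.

σ ≈ 273 MPa (compressive)

The supports are rigid, so the total axial strain is zero. The restrained thermal strain is ε = αΔT = 12.8×10⁻⁶ × 105 = 1344×10⁻⁶.
Hence σ = E·αΔT = 203×10³ × 1344×10⁻⁶ = 272.8 MPa, compressive.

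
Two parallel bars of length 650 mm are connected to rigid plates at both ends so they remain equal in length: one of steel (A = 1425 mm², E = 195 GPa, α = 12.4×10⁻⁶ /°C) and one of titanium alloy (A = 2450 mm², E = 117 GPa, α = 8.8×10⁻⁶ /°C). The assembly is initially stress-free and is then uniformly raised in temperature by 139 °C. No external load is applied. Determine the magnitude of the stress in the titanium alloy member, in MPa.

σ ≈ 28.8 MPa (tensile)

Both members must finish at the same length. With the larger α, the steel tends to over-expand; the plates restrain it, putting the steel in compression and the titanium alloy in tension. With no external load the two internal forces are equal and opposite, magnitude P.
Equating the net (thermal + elastic) strains gives |α₁ − α₂|·ΔT = P·[1/(A₁E₁) + 1/(A₂E₂)].
|α₁ − α₂|·ΔT = 3.6×10⁻⁶ × 139 = 0.0005004.
1/(A₁E₁) + 1/(A₂E₂) = 1/(1425×195×10³) + 1/(2450×117×10³) = 7.087×10⁻⁹ N⁻¹.
P = 0.0005004 / 7.087×10⁻⁹ = 70610 N = 70.61 kN.
σ_{titanium alloy} = P/A₂ = 70610/2450 = 28.82 MPa, tensile.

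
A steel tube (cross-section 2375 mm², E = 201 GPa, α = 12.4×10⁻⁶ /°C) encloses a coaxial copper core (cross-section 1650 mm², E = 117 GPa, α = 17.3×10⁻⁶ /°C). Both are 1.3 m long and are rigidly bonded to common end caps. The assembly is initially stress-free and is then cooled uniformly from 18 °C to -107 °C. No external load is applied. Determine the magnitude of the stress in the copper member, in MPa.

σ ≈ 51 MPa (tensile)

Equilibrium of a rigid end plate with no external load gives equal and opposite internal forces ±P in the two members. Since α_{copper} > α_{steel}, cooling drives the copper into tension and the steel into compression.
Equating the net (thermal + elastic) strains gives |α₁ − α₂|·ΔT = P·[1/(A₁E₁) + 1/(A₂E₂)].
|α₁ − α₂|·ΔT = 4.9×10⁻⁶ × 125 = 0.0006125.
1/(A₁E₁) + 1/(A₂E₂) = 1/(2375×201×10³) + 1/(1650×117×10³) = 7.275×10⁻⁹ N⁻¹.
So P = 0.0006125 / 7.275×10⁻⁹ = 84.19 kN.
σ_{copper} = P/A₂ = 84190/1650 = 51.03 MPa, tensile.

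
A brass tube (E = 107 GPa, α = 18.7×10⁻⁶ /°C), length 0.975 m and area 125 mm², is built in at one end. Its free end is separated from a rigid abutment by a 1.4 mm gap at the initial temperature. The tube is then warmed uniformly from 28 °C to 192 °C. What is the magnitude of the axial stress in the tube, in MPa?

σ ≈ 175 MPa (compressive)

Unrestrained expansion: δ_free = αΔT L = 18.7×10⁻⁶ × 164 × 975 = 2.99 mm.
This exceeds the 1.4 mm gap, so the wall pushes back. The portion of expansion that must be recovered elastically is δ_free − gap = 2.99 − 1.4 = 1.59 mm.
That suppressed elongation corresponds to σ = E·Δ/L = 107×10³ × 1.59/975 = 174.5 MPa.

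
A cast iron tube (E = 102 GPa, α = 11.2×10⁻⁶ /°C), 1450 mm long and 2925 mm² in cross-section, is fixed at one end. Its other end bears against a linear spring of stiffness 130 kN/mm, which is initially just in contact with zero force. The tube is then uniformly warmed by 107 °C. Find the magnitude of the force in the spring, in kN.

Free thermal expansion: δ_free = αΔT L = 11.2×10⁻⁶ × 107 × 1450 = 1.738 mm.
With a force P in the spring, the elastic change of the tube is PL/(AE) and that of the spring is P/k; compatibility requires their sum to equal δ_free.
So P = δ_free / [L/(AE) + 1/k] = 1.738 / [ 1450/(2925×102×10³) + 1/(130×10³) ].
P = 1.738 / 1.255×10⁻⁵ = 138400 N.

P ≈ 138 kN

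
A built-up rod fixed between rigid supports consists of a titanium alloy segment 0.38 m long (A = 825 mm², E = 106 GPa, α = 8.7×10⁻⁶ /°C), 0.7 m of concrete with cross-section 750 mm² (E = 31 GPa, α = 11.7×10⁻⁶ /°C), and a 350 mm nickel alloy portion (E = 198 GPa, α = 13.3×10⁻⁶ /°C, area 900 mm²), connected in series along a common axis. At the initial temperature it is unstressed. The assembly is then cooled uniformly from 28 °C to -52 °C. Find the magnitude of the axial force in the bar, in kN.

With the walls removed the bar would change length by δ_free = Σ αᵢΔT Lᵢ = 8.7×10⁻⁶×80×380 + 11.7×10⁻⁶×80×700 + 13.3×10⁻⁶×80×350 = 1.292 mm.
The walls prevent any net length change, so an axial force P (same in every segment) develops. Compatibility: P · Σ Lᵢ/(AᵢEᵢ) = δ_free.
Σ Lᵢ/(AᵢEᵢ) = 380/(825×106×10³) + 700/(750×31×10³) + 350/(900×198×10³) = 3.642×10⁻⁵ mm/N.
So P = 1.292 / 3.642×10⁻⁵ = 35.48 kN, tensile.

P ≈ 35.5 kN (tensile)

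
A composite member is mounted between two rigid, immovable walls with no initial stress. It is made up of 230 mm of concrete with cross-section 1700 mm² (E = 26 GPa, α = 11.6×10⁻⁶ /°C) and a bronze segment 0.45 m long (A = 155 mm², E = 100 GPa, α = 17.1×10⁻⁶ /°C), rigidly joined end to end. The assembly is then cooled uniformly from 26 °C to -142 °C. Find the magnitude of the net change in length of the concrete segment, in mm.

|ΔL| ≈ 0.184 mm

Free thermal contraction of the whole bar: Σ αᵢΔT Lᵢ = 11.6×10⁻⁶×168×230 + 17.1×10⁻⁶×168×450 = 1.741 mm.
The rigid supports impose zero overall length change; the single axial force P common to all segments must satisfy P Σ Lᵢ/(AᵢEᵢ) = δ_free.
Σ Lᵢ/(AᵢEᵢ) = 230/(1700×26×10³) + 450/(155×100×10³) = 3.424×10⁻⁵ mm/N.
So P = 1.741 / 3.424×10⁻⁵ = 50.85 kN, tensile.
For the concrete segment, free thermal change = 11.6×10⁻⁶×168×230 = 0.4482 mm and elastic change from P = 50850×230/(1700×26×10³) = 0.2646 mm; these oppose, so the net change is 0.184 mm (segment shortens).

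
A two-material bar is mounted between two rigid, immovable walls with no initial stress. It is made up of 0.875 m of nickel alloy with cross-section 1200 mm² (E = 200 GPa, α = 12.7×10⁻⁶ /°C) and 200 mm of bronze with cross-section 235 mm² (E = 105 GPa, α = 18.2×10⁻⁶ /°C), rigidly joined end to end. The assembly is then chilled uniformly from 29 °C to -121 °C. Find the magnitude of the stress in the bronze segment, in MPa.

Free thermal contraction of the whole bar: Σ αᵢΔT Lᵢ = 12.7×10⁻⁶×150×875 + 18.2×10⁻⁶×150×200 = 2.213 mm.
Since the ends are fixed, an axial force P builds up, equal in every segment, with P · Σ Lᵢ/(AᵢEᵢ) = δ_free.
The series flexibility is Σ Lᵢ/(AᵢEᵢ) = 875/(1200×200×10³) + 200/(235×105×10³) = 1.175×10⁻⁵ mm/N.
Hence P = δ_free / Σ(L/AE) = 2.213/1.175×10⁻⁵ = 188.3 kN (tensile).
σ_{bronze} = P / A = 188300 / 235 = 801.3 MPa.

σ ≈ 801 MPa (tensile)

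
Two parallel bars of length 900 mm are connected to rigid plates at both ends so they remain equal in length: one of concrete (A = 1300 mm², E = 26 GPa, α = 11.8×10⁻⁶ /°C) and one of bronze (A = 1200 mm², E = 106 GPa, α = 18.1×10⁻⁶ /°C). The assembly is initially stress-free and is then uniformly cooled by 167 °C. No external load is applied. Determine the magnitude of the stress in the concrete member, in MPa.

σ ≈ 21.6 MPa (compressive)

Both members must finish at the same length. With the larger α, the bronze tends to over-contract; the plates restrain it, putting the bronze in tension and the concrete in compression. With no external load the two internal forces are equal and opposite, magnitude P.
Equating the net (thermal + elastic) strains gives |α₁ − α₂|·ΔT = P·[1/(A₁E₁) + 1/(A₂E₂)].
|α₁ − α₂|·ΔT = 6.3×10⁻⁶ × 167 = 0.001052.
1/(A₁E₁) + 1/(A₂E₂) = 1/(1300×26×10³) + 1/(1200×106×10³) = 3.745×10⁻⁸ N⁻¹.
So P = 0.001052 / 3.745×10⁻⁸ = 28.1 kN.
σ_{concrete} = P/A₁ = 28100/1300 = 21.61 MPa, compressive.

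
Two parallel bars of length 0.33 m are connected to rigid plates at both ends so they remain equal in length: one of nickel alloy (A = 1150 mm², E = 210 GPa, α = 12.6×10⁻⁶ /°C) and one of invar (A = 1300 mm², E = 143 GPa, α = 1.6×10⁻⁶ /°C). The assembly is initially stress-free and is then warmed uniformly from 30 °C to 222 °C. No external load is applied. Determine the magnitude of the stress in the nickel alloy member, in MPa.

σ ≈ 193 MPa (compressive)

Equilibrium of a rigid end plate with no external load gives equal and opposite internal forces ±P in the two members. Since α_{nickel alloy} > α_{invar}, heating drives the nickel alloy into compression and the invar into tension.
Equating the net (thermal + elastic) strains gives |α₁ − α₂|·ΔT = P·[1/(A₁E₁) + 1/(A₂E₂)].
|α₁ − α₂|·ΔT = 11×10⁻⁶ × 192 = 0.002112.
1/(A₁E₁) + 1/(A₂E₂) = 1/(1150×210×10³) + 1/(1300×143×10³) = 9.52×10⁻⁹ N⁻¹.
So P = 0.002112 / 9.52×10⁻⁹ = 221.8 kN.
σ_{nickel alloy} = P/A₁ = 221800/1150 = 192.9 MPa, compressive.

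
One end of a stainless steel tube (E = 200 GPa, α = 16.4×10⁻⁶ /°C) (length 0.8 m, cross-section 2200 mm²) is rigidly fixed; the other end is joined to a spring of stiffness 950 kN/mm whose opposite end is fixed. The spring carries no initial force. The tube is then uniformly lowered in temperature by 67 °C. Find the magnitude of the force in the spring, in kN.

Free thermal contraction: δ_free = αΔT L = 16.4×10⁻⁶ × 67 × 800 = 0.879 mm.
With a force P in the spring, the elastic change of the tube is PL/(AE) and that of the spring is P/k; compatibility requires their sum to equal δ_free.
So P = δ_free / [L/(AE) + 1/k] = 0.879 / [ 800/(2200×200×10³) + 1/(950×10³) ].
P = 0.879 / 2.871×10⁻⁶ = 306200 N.

P ≈ 306 kN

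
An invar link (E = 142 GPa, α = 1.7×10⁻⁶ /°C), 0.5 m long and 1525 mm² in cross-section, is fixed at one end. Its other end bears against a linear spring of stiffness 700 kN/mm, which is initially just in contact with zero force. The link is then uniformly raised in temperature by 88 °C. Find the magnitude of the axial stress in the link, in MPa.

Free thermal expansion: δ_free = αΔT L = 1.7×10⁻⁶ × 88 × 500 = 0.0748 mm.
With a force P in the spring, the elastic change of the link is PL/(AE) and that of the spring is P/k; compatibility requires their sum to equal δ_free.
So P = δ_free / [L/(AE) + 1/k] = 0.0748 / [ 500/(1525×142×10³) + 1/(700×10³) ].
P = 0.0748 / 3.738×10⁻⁶ = 20010 N.
σ = P/A = 20010/1525 = 13.12 MPa.

σ ≈ 13.1 MPa (compressive)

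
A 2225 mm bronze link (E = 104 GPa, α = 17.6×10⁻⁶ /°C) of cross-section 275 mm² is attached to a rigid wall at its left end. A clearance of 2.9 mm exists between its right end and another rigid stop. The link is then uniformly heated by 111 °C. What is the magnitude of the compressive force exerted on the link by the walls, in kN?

Free thermal elongation = αΔT L = 17.6×10⁻⁶ × 111 × 2225 = 4.347 mm.
After closing the 2.9 mm clearance, 4.347 − 2.9 = 1.447 mm of expansion remains to be suppressed by the wall.
That suppressed elongation corresponds to σ = E·Δ/L = 104×10³ × 1.447/2225 = 67.62 MPa.
Force on the wall = σA = 67.62 × 275 mm² = 18.6 kN.

P ≈ 18.6 kN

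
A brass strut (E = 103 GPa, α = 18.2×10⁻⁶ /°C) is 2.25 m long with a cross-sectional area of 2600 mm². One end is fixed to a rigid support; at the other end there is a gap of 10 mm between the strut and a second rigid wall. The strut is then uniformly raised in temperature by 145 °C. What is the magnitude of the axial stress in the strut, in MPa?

σ ≈ 0 MPa

Free thermal elongation = αΔT L = 18.2×10⁻⁶ × 145 × 2250 = 5.938 mm.
This is smaller than the 10 mm clearance, so the strut expands freely without reaching the stop — the stress is zero.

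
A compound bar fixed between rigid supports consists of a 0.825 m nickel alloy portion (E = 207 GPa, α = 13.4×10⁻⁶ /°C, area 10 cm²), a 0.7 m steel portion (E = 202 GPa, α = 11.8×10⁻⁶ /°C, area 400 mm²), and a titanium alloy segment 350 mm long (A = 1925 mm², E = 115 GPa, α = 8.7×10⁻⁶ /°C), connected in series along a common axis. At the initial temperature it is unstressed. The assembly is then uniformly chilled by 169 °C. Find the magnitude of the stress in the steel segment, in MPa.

σ ≈ 664 MPa (tensile)

With the walls removed the bar would change length by δ_free = Σ αᵢΔT Lᵢ = 13.4×10⁻⁶×169×825 + 11.8×10⁻⁶×169×700 + 8.7×10⁻⁶×169×350 = 3.779 mm.
Since the ends are fixed, an axial force P builds up, equal in every segment, with P · Σ Lᵢ/(AᵢEᵢ) = δ_free.
The series flexibility is Σ Lᵢ/(AᵢEᵢ) = 825/(1000×207×10³) + 700/(400×202×10³) + 350/(1925×115×10³) = 1.423×10⁻⁵ mm/N.
Hence P = δ_free / Σ(L/AE) = 3.779/1.423×10⁻⁵ = 265.6 kN (tensile).
σ_{steel} = P / A = 265600 / 400 = 663.9 MPa.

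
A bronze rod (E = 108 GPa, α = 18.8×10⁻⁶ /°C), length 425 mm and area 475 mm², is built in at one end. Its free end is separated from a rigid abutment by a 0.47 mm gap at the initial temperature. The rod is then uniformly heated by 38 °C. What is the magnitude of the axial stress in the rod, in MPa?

σ ≈ 0 MPa

Free thermal elongation = αΔT L = 18.8×10⁻⁶ × 38 × 425 = 0.3036 mm.
This is smaller than the 0.47 mm clearance, so the rod expands freely without reaching the stop — the stress is zero.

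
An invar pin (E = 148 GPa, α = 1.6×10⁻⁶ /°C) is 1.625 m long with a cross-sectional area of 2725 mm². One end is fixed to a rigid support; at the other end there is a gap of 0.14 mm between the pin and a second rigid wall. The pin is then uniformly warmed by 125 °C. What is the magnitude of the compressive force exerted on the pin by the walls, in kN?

If the wall were absent the pin would grow by αΔT L = 1.6×10⁻⁶ × 125 × 1625 = 0.325 mm.
This exceeds the 0.14 mm gap, so the wall pushes back. The portion of expansion that must be recovered elastically is δ_free − gap = 0.325 − 0.14 = 0.185 mm.
Compatibility: PL/(AE) = 0.185 mm, so σ = P/A = E × (0.185/1625) = 16.85 MPa.
P = σA = 16.85 × 2725 = 45.91 kN.

P ≈ 45.9 kN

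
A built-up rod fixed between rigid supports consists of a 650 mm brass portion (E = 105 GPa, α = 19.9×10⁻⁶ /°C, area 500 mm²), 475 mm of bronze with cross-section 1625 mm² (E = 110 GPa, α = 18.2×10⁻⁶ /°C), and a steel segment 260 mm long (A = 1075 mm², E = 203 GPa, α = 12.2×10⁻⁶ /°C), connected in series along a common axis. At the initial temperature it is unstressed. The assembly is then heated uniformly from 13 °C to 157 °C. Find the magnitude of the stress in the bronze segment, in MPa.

σ ≈ 135 MPa (compressive)

If the supports were absent, the total length change would be Σ αᵢΔT Lᵢ = 19.9×10⁻⁶×144×650 + 18.2×10⁻⁶×144×475 + 12.2×10⁻⁶×144×260 = 3.564 mm.
The walls prevent any net length change, so an axial force P (same in every segment) develops. Compatibility: P · Σ Lᵢ/(AᵢEᵢ) = δ_free.
Σ Lᵢ/(AᵢEᵢ) = 650/(500×105×10³) + 475/(1625×110×10³) + 260/(1075×203×10³) = 1.623×10⁻⁵ mm/N.
Hence P = δ_free / Σ(L/AE) = 3.564/1.623×10⁻⁵ = 219.6 kN (compressive).
σ_{bronze} = P / A = 219600 / 1625 = 135.1 MPa.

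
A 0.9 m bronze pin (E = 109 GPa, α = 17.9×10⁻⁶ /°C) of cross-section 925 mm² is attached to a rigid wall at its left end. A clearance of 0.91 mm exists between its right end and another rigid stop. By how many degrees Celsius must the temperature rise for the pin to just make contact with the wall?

ΔT ≈ 56.5 °C

The gap closes when αΔT L = 0.91 mm, since the pin is still unstressed at that instant.
So ΔT = g/(αL) = 0.91/(17.9×10⁻⁶ × 900) = 56.49 °C.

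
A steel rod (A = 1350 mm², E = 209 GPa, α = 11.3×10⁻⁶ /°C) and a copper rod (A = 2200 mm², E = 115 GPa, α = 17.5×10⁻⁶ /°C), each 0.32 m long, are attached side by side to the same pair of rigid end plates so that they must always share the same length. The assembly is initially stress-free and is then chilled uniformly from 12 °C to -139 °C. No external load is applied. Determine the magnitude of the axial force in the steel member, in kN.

P ≈ 125 kN (compressive in the steel)

Both members must finish at the same length. With the larger α, the copper tends to over-contract; the plates restrain it, putting the copper in tension and the steel in compression. With no external load the two internal forces are equal and opposite, magnitude P.
Setting the final lengths equal and cancelling L: (α₁ − α₂)ΔT = P/(A₁E₁) + P/(A₂E₂).
|α₁ − α₂|·ΔT = 6.2×10⁻⁶ × 151 = 0.0009362.
1/(A₁E₁) + 1/(A₂E₂) = 1/(1350×209×10³) + 1/(2200×115×10³) = 7.497×10⁻⁹ N⁻¹.
So P = 0.0009362 / 7.497×10⁻⁹ = 124.9 kN.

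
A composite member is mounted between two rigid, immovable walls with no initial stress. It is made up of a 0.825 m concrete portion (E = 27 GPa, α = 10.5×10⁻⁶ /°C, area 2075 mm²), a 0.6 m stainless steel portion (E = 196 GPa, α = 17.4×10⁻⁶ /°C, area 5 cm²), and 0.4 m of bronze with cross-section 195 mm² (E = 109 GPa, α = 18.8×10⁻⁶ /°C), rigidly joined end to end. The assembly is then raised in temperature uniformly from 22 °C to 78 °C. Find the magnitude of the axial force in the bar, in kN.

With the walls removed the bar would change length by δ_free = Σ αᵢΔT Lᵢ = 10.5×10⁻⁶×56×825 + 17.4×10⁻⁶×56×600 + 18.8×10⁻⁶×56×400 = 1.491 mm.
The rigid supports impose zero overall length change; the single axial force P common to all segments must satisfy P Σ Lᵢ/(AᵢEᵢ) = δ_free.
Σ Lᵢ/(AᵢEᵢ) = 825/(2075×27×10³) + 600/(500×196×10³) + 400/(195×109×10³) = 3.967×10⁻⁵ mm/N.
Hence P = δ_free / Σ(L/AE) = 1.491/3.967×10⁻⁵ = 37.58 kN (compressive).

P ≈ 37.6 kN (compressive)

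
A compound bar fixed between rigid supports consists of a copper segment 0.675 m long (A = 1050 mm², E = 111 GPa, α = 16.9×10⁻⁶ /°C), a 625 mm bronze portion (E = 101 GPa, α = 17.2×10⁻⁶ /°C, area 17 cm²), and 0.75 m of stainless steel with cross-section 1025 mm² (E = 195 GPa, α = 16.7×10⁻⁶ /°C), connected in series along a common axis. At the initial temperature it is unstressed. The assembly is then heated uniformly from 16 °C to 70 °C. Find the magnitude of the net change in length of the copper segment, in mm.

|ΔL| ≈ 0.207 mm

Free thermal expansion of the whole bar: Σ αᵢΔT Lᵢ = 16.9×10⁻⁶×54×675 + 17.2×10⁻⁶×54×625 + 16.7×10⁻⁶×54×750 = 1.873 mm.
The walls prevent any net length change, so an axial force P (same in every segment) develops. Compatibility: P · Σ Lᵢ/(AᵢEᵢ) = δ_free.
The series flexibility is Σ Lᵢ/(AᵢEᵢ) = 675/(1050×111×10³) + 625/(1700×101×10³) + 750/(1025×195×10³) = 1.318×10⁻⁵ mm/N.
Hence P = δ_free / Σ(L/AE) = 1.873/1.318×10⁻⁵ = 142.1 kN (compressive).
For the copper segment, free thermal change = 16.9×10⁻⁶×54×675 = 0.616 mm and elastic change from P = 142100×675/(1050×111×10³) = 0.8227 mm; these oppose, so the net change is 0.207 mm (segment shortens).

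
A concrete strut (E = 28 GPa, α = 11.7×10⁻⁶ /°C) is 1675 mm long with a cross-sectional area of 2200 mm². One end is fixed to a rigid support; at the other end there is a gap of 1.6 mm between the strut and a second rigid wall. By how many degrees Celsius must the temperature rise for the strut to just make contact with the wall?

ΔT ≈ 81.6 °C

The gap closes when αΔT L = 1.6 mm, since the strut is still unstressed at that instant.
ΔT = 1.6 / (11.7×10⁻⁶ × 1675) = 81.64 °C.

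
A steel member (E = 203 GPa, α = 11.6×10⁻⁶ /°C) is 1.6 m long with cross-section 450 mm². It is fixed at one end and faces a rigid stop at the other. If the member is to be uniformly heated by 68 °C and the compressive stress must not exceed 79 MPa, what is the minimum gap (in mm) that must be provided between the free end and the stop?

Free expansion if unrestrained: δ_free = αΔT L = 11.6×10⁻⁶ × 68 × 1600 = 1.262 mm.
A stress of 79 MPa corresponds to the wall pushing the member back by σL/E = 79×1600/(203×10³) = 0.6227 mm.
The gap must absorb the remainder: g_min = 1.262 − 0.6227 = 0.6394 mm.

g ≈ 0.639 mm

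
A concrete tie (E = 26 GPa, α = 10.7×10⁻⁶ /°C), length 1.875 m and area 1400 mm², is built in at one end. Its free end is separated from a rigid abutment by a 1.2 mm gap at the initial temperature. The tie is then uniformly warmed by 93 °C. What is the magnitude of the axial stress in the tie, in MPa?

σ ≈ 9.23 MPa (compressive)

Unrestrained expansion: δ_free = αΔT L = 10.7×10⁻⁶ × 93 × 1875 = 1.866 mm.
This exceeds the 1.2 mm gap, so the wall pushes back. The portion of expansion that must be recovered elastically is δ_free − gap = 1.866 − 1.2 = 0.6658 mm.
That suppressed elongation corresponds to σ = E·Δ/L = 26×10³ × 0.6658/1875 = 9.233 MPa.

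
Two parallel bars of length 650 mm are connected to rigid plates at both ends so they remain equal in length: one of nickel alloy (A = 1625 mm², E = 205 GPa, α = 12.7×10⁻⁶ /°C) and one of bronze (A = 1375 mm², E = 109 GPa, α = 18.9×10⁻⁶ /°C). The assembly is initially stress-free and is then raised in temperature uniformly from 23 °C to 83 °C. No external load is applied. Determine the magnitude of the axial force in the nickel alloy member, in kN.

P ≈ 38.5 kN (tensile in the nickel alloy)

Equilibrium of a rigid end plate with no external load gives equal and opposite internal forces ±P in the two members. Since α_{bronze} > α_{nickel alloy}, heating drives the bronze into compression and the nickel alloy into tension.
Setting the final lengths equal and cancelling L: (α₁ − α₂)ΔT = P/(A₁E₁) + P/(A₂E₂).
|α₁ − α₂|·ΔT = 6.2×10⁻⁶ × 60 = 0.000372.
1/(A₁E₁) + 1/(A₂E₂) = 1/(1625×205×10³) + 1/(1375×109×10³) = 9.674×10⁻⁹ N⁻¹.
So P = 0.000372 / 9.674×10⁻⁹ = 38.45 kN.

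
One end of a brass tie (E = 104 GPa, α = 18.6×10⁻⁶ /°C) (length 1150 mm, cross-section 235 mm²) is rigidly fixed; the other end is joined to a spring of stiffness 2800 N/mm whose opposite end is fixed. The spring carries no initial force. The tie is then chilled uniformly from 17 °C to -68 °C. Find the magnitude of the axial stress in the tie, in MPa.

σ ≈ 19.1 MPa (tensile)

If the spring were absent the tie would shorten by αΔT L = 18.6×10⁻⁶ × 85 × 1150 = 1.818 mm.
Let P be the tensile force in the spring. The tie extends elastically by PL/(AE) and the spring stretches by P/k; together these equal δ_free.
So P = δ_free / [L/(AE) + 1/k] = 1.818 / [ 1150/(235×104×10³) + 1/(2800) ].
P = 1.818 / 0.0004042 = 4498 N.
σ = P/A = 4498/235 = 19.14 MPa.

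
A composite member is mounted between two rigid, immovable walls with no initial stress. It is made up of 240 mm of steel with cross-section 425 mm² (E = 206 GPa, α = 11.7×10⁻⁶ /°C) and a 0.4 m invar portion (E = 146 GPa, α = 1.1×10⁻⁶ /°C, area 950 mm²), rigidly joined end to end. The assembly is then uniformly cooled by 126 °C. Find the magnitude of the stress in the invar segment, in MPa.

With the walls removed the bar would change length by δ_free = Σ αᵢΔT Lᵢ = 11.7×10⁻⁶×126×240 + 1.1×10⁻⁶×126×400 = 0.4092 mm.
The rigid supports impose zero overall length change; the single axial force P common to all segments must satisfy P Σ Lᵢ/(AᵢEᵢ) = δ_free.
The series flexibility is Σ Lᵢ/(AᵢEᵢ) = 240/(425×206×10³) + 400/(950×146×10³) = 5.625×10⁻⁶ mm/N.
Hence P = δ_free / Σ(L/AE) = 0.4092/5.625×10⁻⁶ = 72.75 kN (tensile).
σ_{invar} = P / A = 72750 / 950 = 76.58 MPa.

σ ≈ 76.6 MPa (tensile)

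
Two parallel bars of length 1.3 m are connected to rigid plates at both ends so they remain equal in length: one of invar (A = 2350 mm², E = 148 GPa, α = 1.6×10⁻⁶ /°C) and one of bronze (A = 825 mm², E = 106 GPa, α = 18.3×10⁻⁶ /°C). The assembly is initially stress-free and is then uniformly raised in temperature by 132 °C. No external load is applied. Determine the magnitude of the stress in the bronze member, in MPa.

The bronze has the larger α, so on heating it would change length more than the invar if both were free. The rigid plates force a common final length, so the bronze is put into compression and the invar into tension, with equal and opposite forces P (no external load).
Compatibility of the two members (thermal + elastic change equal): (α₁ − α₂)ΔT = P·[1/(A₁E₁) + 1/(A₂E₂)].
|α₁ − α₂|·ΔT = 16.7×10⁻⁶ × 132 = 0.002204.
1/(A₁E₁) + 1/(A₂E₂) = 1/(2350×148×10³) + 1/(825×106×10³) = 1.431×10⁻⁸ N⁻¹.
So P = 0.002204 / 1.431×10⁻⁸ = 154 kN.
σ_{bronze} = P/A₂ = 154000/825 = 186.7 MPa, compressive.

σ ≈ 187 MPa (compressive)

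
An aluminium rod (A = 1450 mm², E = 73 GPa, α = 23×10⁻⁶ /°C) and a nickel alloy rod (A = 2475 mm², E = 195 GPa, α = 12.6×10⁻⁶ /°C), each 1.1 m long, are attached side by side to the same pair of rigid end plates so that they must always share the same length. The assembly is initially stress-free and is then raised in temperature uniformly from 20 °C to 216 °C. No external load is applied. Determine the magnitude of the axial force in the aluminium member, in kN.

P ≈ 177 kN (compressive in the aluminium)

Equilibrium of a rigid end plate with no external load gives equal and opposite internal forces ±P in the two members. Since α_{aluminium} > α_{nickel alloy}, heating drives the aluminium into compression and the nickel alloy into tension.
Setting the final lengths equal and cancelling L: (α₁ − α₂)ΔT = P/(A₁E₁) + P/(A₂E₂).
|α₁ − α₂|·ΔT = 10.4×10⁻⁶ × 196 = 0.002038.
1/(A₁E₁) + 1/(A₂E₂) = 1/(1450×73×10³) + 1/(2475×195×10³) = 1.152×10⁻⁸ N⁻¹.
P = 0.002038 / 1.152×10⁻⁸ = 177000 N = 177 kN.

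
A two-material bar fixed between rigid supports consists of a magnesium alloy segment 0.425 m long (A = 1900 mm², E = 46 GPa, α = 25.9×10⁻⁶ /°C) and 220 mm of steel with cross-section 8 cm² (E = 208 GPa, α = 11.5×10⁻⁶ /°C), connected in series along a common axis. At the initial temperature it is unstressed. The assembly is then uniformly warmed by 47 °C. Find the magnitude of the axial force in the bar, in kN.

P ≈ 103 kN (compressive)

With the walls removed the bar would change length by δ_free = Σ αᵢΔT Lᵢ = 25.9×10⁻⁶×47×425 + 11.5×10⁻⁶×47×220 = 0.6363 mm.
The walls prevent any net length change, so an axial force P (same in every segment) develops. Compatibility: P · Σ Lᵢ/(AᵢEᵢ) = δ_free.
Σ Lᵢ/(AᵢEᵢ) = 425/(1900×46×10³) + 220/(800×208×10³) = 6.185×10⁻⁶ mm/N.
Hence P = δ_free / Σ(L/AE) = 0.6363/6.185×10⁻⁶ = 102.9 kN (compressive).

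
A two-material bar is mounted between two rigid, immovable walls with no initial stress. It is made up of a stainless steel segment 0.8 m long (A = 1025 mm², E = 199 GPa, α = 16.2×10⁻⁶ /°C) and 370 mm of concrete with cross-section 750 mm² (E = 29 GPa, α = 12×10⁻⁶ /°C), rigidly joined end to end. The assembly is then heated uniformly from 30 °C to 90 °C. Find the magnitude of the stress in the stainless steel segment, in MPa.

Free thermal expansion of the whole bar: Σ αᵢΔT Lᵢ = 16.2×10⁻⁶×60×800 + 12×10⁻⁶×60×370 = 1.044 mm.
Since the ends are fixed, an axial force P builds up, equal in every segment, with P · Σ Lᵢ/(AᵢEᵢ) = δ_free.
The series flexibility is Σ Lᵢ/(AᵢEᵢ) = 800/(1025×199×10³) + 370/(750×29×10³) = 2.093×10⁻⁵ mm/N.
Hence P = δ_free / Σ(L/AE) = 1.044/2.093×10⁻⁵ = 49.87 kN (compressive).
σ_{stainless steel} = P / A = 49870 / 1025 = 48.66 MPa.

σ ≈ 48.7 MPa (compressive)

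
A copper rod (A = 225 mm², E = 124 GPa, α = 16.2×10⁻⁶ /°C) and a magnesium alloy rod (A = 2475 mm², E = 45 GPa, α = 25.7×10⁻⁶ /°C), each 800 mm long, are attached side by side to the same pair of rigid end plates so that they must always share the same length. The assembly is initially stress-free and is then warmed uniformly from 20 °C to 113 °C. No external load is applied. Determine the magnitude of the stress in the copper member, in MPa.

Equilibrium of a rigid end plate with no external load gives equal and opposite internal forces ±P in the two members. Since α_{magnesium alloy} > α_{copper}, heating drives the magnesium alloy into compression and the copper into tension.
Setting the final lengths equal and cancelling L: (α₁ − α₂)ΔT = P/(A₁E₁) + P/(A₂E₂).
|α₁ − α₂|·ΔT = 9.5×10⁻⁶ × 93 = 0.0008835.
1/(A₁E₁) + 1/(A₂E₂) = 1/(225×124×10³) + 1/(2475×45×10³) = 4.482×10⁻⁸ N⁻¹.
So P = 0.0008835 / 4.482×10⁻⁸ = 19.71 kN.
σ_{copper} = P/A₁ = 19710/225 = 87.61 MPa, tensile.

σ ≈ 87.6 MPa (tensile)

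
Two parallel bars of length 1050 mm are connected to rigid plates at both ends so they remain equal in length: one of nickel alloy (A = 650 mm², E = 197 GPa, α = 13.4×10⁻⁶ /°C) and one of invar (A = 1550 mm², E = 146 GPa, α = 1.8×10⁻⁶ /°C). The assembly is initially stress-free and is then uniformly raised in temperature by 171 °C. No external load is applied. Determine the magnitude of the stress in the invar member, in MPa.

σ ≈ 105 MPa (tensile)

Equilibrium of a rigid end plate with no external load gives equal and opposite internal forces ±P in the two members. Since α_{nickel alloy} > α_{invar}, heating drives the nickel alloy into compression and the invar into tension.
Equating the net (thermal + elastic) strains gives |α₁ − α₂|·ΔT = P·[1/(A₁E₁) + 1/(A₂E₂)].
|α₁ − α₂|·ΔT = 11.6×10⁻⁶ × 171 = 0.001984.
1/(A₁E₁) + 1/(A₂E₂) = 1/(650×197×10³) + 1/(1550×146×10³) = 1.223×10⁻⁸ N⁻¹.
So P = 0.001984 / 1.223×10⁻⁸ = 162.2 kN.
σ_{invar} = P/A₂ = 162200/1550 = 104.7 MPa, tensile.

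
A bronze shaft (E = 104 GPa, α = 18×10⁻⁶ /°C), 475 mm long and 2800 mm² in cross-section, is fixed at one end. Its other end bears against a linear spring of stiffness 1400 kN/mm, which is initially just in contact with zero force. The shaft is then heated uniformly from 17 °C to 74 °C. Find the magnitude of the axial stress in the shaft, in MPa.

σ ≈ 74.2 MPa (compressive)

Free thermal expansion: δ_free = αΔT L = 18×10⁻⁶ × 57 × 475 = 0.4874 mm.
With a force P in the spring, the elastic change of the shaft is PL/(AE) and that of the spring is P/k; compatibility requires their sum to equal δ_free.
So P = δ_free / [L/(AE) + 1/k] = 0.4874 / [ 475/(2800×104×10³) + 1/(1400×10³) ].
P = 0.4874 / 2.345×10⁻⁶ = 207800 N.
σ = P/A = 207800/2800 = 74.21 MPa.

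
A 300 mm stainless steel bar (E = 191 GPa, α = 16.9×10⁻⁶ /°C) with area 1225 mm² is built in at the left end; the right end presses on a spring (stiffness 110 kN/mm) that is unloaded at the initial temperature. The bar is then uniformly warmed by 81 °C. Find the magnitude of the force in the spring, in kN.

The unrestrained thermal change is αΔT L = 16.9×10⁻⁶ × 81 × 300 = 0.4107 mm.
Let P be the compressive force at the spring. The bar shortens elastically by PL/(AE) and the spring compresses by P/k; together these equal δ_free.
So P = δ_free / [L/(AE) + 1/k] = 0.4107 / [ 300/(1225×191×10³) + 1/(110×10³) ].
P = 0.4107 / 1.037×10⁻⁵ = 39590 N.

P ≈ 39.6 kN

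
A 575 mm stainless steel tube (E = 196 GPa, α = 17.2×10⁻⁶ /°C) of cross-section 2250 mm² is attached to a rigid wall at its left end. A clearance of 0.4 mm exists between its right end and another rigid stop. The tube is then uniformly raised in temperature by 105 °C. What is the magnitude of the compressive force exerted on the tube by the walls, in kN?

P ≈ 490 kN

Free thermal elongation = αΔT L = 17.2×10⁻⁶ × 105 × 575 = 1.038 mm.
After closing the 0.4 mm clearance, 1.038 − 0.4 = 0.6384 mm of expansion remains to be suppressed by the wall.
Compatibility: PL/(AE) = 0.6384 mm, so σ = P/A = E × (0.6384/575) = 217.6 MPa.
P = σA = 217.6 × 2250 = 489.7 kN.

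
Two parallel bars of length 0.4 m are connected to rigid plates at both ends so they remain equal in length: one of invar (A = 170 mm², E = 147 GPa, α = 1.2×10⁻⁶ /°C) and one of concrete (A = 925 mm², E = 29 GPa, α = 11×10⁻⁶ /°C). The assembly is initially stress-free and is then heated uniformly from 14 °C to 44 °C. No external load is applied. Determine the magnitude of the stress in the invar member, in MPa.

σ ≈ 22.4 MPa (tensile)

The concrete has the larger α, so on heating it would change length more than the invar if both were free. The rigid plates force a common final length, so the concrete is put into compression and the invar into tension, with equal and opposite forces P (no external load).
Compatibility of the two members (thermal + elastic change equal): (α₁ − α₂)ΔT = P·[1/(A₁E₁) + 1/(A₂E₂)].
|α₁ − α₂|·ΔT = 9.8×10⁻⁶ × 30 = 0.000294.
1/(A₁E₁) + 1/(A₂E₂) = 1/(170×147×10³) + 1/(925×29×10³) = 7.729×10⁻⁸ N⁻¹.
P = 0.000294 / 7.729×10⁻⁸ = 3804 N = 3.804 kN.
σ_{invar} = P/A₁ = 3804/170 = 22.37 MPa, tensile.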